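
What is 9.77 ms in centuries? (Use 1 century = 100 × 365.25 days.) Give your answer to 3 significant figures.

3.10e-12 century

1 ms = 3.16881e-13 century.
So 9.77 × 3.16881e-13 ≈ 3.10e-12 century.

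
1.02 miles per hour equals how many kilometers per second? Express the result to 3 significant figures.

1 mph = 0.000447040 km/s.
So 1.02 × 0.000447040 ≈ 0.000456 km/s.

0.000456 kilometers per second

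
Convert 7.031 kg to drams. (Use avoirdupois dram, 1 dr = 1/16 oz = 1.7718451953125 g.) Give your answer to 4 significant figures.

1 kg = 564.383 drams.
Then 7.031 × 564.383 ≈ 3968 dr.

3968 dr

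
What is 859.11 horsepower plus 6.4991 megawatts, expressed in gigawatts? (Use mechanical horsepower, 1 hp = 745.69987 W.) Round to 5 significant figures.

0.0071397 GW

859.11 hp = 0.000640638 GW and 6.4991 MW = 0.00649910 GW.
0.000640638 + 0.00649910 ≈ 0.0071397 GW.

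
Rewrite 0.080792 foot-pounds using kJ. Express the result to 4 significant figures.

0.0001095 kJ

1 ft·lbf = 0.00135582 kJ.
0.080792 × 0.00135582 ≈ 0.0001095 kJ.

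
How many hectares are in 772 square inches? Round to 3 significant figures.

4.98e-5 ha

1 square inch = 6.45160e-8 hectares.
So 772 × 6.45160e-8 ≈ 4.98e-5 ha.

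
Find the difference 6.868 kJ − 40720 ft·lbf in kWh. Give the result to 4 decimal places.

6.868 kJ = 0.00190778 kWh and 40720 ft·lbf = 0.0153358 kWh.
0.00190778 − 0.0153358 ≈ -0.0134 kWh.

-0.0134 kilowatt-hours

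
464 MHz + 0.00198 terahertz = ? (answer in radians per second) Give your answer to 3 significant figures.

1.54e+10 rad/s

464 MHz = 2.91540e+9 rad/s and 0.00198 THz = 1.24407e+10 rad/s.
2.91540e+9 + 1.24407e+10 ≈ 1.54e+10 rad/s.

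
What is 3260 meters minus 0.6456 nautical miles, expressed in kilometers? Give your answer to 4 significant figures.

3260 m = 3.26000 km and 0.6456 nmi = 1.19565 km.
3.26000 − 1.19565 ≈ 2.064 km.

2.064 kilometers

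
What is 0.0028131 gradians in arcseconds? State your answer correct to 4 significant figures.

9.114 arcseconds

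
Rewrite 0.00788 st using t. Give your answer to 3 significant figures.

1 stone = 0.00635029 t.
So 0.00788 × 0.00635029 ≈ 5.00e-5 t.

5.00e-5 t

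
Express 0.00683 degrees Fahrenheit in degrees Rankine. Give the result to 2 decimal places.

°R = °F + 459.67.
Applying the formula gives 459.68 °R.

459.68 °R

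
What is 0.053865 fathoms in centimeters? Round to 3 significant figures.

9.85 cm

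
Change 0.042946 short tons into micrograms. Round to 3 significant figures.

1 short ton = 9.07185 × 10^11 μg.
0.042946 × 9.07185 × 10^11 ≈ 3.90 × 10^10 μg.

3.90 × 10^10 micrograms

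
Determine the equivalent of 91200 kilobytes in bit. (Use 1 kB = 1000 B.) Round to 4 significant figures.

7.296e+8 bit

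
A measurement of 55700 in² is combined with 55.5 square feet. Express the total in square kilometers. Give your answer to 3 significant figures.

55700 in² = 3.59354 × 10^-5 km² and 55.5 ft² = 5.15612 × 10^-6 km².
3.59354 × 10^-5 + 5.15612 × 10^-6 ≈ 4.11 × 10^-5 km².

4.11 × 10^-5 square kilometers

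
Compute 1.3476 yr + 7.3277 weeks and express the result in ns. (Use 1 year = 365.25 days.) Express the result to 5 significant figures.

1.3476 yr = 4.25270 × 10^16 ns and 7.3277 wk = 4.43179 × 10^15 ns.
4.25270 × 10^16 + 4.43179 × 10^15 ≈ 4.6959 × 10^16 ns.

4.6959 × 10^16 ns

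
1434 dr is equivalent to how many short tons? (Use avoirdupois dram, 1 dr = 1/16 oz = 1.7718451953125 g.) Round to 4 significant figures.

0.002801 short ton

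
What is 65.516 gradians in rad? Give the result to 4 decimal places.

1.0291 rad

1 grad = 0.0157080 radians.
65.516 × 0.0157080 ≈ 1.0291 rad.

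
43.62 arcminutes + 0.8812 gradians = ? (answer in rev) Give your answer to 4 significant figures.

0.004222 rev

43.62 arcmin = 0.00201944 rev and 0.8812 grad = 0.00220300 rev.
0.00201944 + 0.00220300 ≈ 0.004222 rev.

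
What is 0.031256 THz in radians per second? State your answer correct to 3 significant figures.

1.96 × 10^11 rad/s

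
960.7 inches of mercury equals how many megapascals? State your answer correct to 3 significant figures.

3.25 MPa

1 inch of mercury = 0.00338639 MPa.
Then 960.7 × 0.00338639 ≈ 3.25 MPa.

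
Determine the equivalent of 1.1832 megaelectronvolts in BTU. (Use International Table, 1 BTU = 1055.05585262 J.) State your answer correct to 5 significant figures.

1.7968 × 10^-16 BTU

1 MeV = 1.51857 × 10^-16 BTU.
Thus 1.1832 × 1.51857 × 10^-16 ≈ 1.7968 × 10^-16 BTU.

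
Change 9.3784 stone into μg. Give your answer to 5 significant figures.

5.9556e+10 micrograms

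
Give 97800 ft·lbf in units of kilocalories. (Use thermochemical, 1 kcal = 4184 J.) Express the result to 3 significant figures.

31.7 kilocalories

1 ft·lbf = 0.000324048 kcal.
So 97800 × 0.000324048 ≈ 31.7 kcal.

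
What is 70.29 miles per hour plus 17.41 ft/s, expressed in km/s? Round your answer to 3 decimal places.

0.037 km/s

70.29 mph = 0.0314224 km/s and 17.41 ft/s = 0.00530657 km/s.
0.0314224 + 0.00530657 ≈ 0.037 km/s.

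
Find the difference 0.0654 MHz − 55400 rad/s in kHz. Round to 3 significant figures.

56.6 kilohertz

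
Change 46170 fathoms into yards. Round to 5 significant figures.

1 fathom = 2.00000 yd.
Thus 46170 × 2.00000 ≈ 92340 yd.

92340 yd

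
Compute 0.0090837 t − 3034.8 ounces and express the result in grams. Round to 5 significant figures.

-76951 grams

0.0090837 t = 9083.70 g and 3034.8 oz = 86035.1 g.
9083.70 − 86035.1 ≈ -76951 g.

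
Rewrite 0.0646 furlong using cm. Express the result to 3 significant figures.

1300 cm

1 furlong = 20116.8 centimeters.
Then 0.0646 × 20116.8 ≈ 1300 cm.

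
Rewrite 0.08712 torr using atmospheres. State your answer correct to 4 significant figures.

0.0001146 atm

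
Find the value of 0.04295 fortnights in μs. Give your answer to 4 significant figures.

5.195 × 10^10 μs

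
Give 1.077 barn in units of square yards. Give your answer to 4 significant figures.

1 barn = 1.19599 × 10^-28 yd².
So 1.077 × 1.19599 × 10^-28 ≈ 1.288 × 10^-28 yd².

1.288 × 10^-28 yd²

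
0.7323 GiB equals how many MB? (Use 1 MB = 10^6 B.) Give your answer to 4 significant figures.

786.3 MB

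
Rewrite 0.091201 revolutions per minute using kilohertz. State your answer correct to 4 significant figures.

1.520e-6 kilohertz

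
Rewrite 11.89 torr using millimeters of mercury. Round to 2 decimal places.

11.89 mmHg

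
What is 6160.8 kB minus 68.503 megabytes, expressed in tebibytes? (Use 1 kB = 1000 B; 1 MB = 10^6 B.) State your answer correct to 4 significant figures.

-5.670e-5 tebibytes

6160.8 kB = 5.60321e-6 TiB and 68.503 MB = 6.23031e-5 TiB.
5.60321e-6 − 6.23031e-5 ≈ -5.670e-5 TiB.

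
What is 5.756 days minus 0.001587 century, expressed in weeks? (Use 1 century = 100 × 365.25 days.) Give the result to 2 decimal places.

-7.46 wk

5.756 d = 0.822286 wk and 0.001587 century = 8.28074 wk.
0.822286 − 8.28074 ≈ -7.46 wk.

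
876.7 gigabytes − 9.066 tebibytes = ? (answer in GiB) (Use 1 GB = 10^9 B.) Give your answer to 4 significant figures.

-8467 GiB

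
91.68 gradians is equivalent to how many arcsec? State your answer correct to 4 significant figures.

297000 arcsec

1 grad = 3240.00 arcsec.
91.68 × 3240.00 ≈ 297000 arcsec.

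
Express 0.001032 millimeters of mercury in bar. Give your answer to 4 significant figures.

1 millimeter of mercury = 0.00133322 bar.
Then 0.001032 × 0.00133322 ≈ 1.376e-6 bar.

1.376e-6 bar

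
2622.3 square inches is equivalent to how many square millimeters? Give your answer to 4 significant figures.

1.692e+6 mm²

1 square inch = 645.160 mm².
So 2622.3 × 645.160 ≈ 1.692e+6 mm².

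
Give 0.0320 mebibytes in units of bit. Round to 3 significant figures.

268000 bits

1 mebibyte = 8.38861e+6 bits.
Thus 0.0320 × 8.38861e+6 ≈ 268000 bit.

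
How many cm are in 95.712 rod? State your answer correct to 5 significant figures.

1 rod = 502.920 centimeters.
So 95.712 × 502.920 ≈ 48135 cm.

48135 cm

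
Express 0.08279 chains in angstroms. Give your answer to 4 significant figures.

1 chain = 2.01168 × 10^11 Å.
0.08279 × 2.01168 × 10^11 ≈ 1.665 × 10^10 Å.

1.665 × 10^10 Å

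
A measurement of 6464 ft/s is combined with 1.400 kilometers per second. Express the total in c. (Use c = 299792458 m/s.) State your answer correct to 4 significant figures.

1.124e-5 c

6464 ft/s = 6.57197e-6 c and 1.400 km/s = 4.66990e-6 c.
6.57197e-6 + 4.66990e-6 ≈ 1.124e-5 c.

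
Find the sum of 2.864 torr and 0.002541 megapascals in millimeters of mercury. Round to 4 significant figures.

21.92 mmHg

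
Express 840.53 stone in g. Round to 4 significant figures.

5.338e+6 grams

1 stone = 6350.29 grams.
Then 840.53 × 6350.29 ≈ 5.338e+6 g.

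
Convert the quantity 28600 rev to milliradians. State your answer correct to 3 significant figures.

1.80 × 10^8 mrad

1 revolution = 6283.19 milliradians.
Thus 28600 × 6283.19 ≈ 1.80 × 10^8 mrad.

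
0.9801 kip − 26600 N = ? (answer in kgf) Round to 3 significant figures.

-2270 kilograms-force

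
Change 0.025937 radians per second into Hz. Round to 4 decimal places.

0.0041 hertz

1 rad/s = 0.159155 Hz.
0.025937 × 0.159155 ≈ 0.0041 Hz.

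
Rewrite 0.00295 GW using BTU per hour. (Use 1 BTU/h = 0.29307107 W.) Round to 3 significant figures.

1.01 × 10^7 BTU per hour

1 gigawatt = 3.41214 × 10^9 BTU per hour.
Thus 0.00295 × 3.41214 × 10^9 ≈ 1.01 × 10^7 BTU/h.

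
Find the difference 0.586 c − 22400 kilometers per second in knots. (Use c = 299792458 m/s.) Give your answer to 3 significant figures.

2.98e+8 kn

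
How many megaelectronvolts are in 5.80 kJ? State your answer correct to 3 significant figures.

1 kilojoule = 6.24151 × 10^15 MeV.
Thus 5.80 × 6.24151 × 10^15 ≈ 3.62 × 10^16 MeV.

3.62 × 10^16 MeV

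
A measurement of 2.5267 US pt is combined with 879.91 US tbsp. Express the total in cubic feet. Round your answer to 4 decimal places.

0.5017 cubic feet

2.5267 US pt = 0.0422213 ft³ and 879.91 US tbsp = 0.459480 ft³.
0.0422213 + 0.459480 ≈ 0.5017 ft³.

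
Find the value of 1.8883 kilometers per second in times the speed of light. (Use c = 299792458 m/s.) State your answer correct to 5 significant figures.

1 km/s = 3.33564e-6 c.
Then 1.8883 × 3.33564e-6 ≈ 6.2987e-6 c.

6.2987e-6 c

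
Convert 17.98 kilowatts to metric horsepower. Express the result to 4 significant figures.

24.45 metric horsepower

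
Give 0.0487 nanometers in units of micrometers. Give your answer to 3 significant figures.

4.87e-5 micrometers

1 nm = 0.00100000 micrometers.
So 0.0487 × 0.00100000 ≈ 4.87e-5 μm.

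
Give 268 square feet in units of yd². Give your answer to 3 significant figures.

29.8 square yards

1 ft² = 0.111111 square yards.
So 268 × 0.111111 ≈ 29.8 yd².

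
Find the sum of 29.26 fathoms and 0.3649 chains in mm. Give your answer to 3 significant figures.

60900 mm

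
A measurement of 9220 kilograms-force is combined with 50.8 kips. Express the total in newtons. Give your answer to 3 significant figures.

9220 kgf = 90417.3 N and 50.8 kip = 225970 N.
90417.3 + 225970 ≈ 316000 N.

316000 newtons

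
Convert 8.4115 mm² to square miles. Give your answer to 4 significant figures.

3.248e-12 square miles

1 mm² = 3.86102e-13 mi².
So 8.4115 × 3.86102e-13 ≈ 3.248e-12 mi².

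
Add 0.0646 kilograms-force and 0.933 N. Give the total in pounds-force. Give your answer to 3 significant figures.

0.0646 kgf = 0.142419 lbf and 0.933 N = 0.209747 lbf.
0.142419 + 0.209747 ≈ 0.352 lbf.

0.352 pounds-force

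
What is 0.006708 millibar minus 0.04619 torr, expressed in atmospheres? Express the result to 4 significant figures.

-5.416e-5 atmospheres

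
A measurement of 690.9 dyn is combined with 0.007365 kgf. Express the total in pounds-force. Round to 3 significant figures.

690.9 dyn = 0.00155320 lbf and 0.007365 kgf = 0.0162370 lbf.
0.00155320 + 0.0162370 ≈ 0.0178 lbf.

0.0178 lbf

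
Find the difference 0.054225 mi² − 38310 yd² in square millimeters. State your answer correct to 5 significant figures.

0.054225 mi² = 1.40442 × 10^11 mm² and 38310 yd² = 3.20320 × 10^10 mm².
1.40442 × 10^11 − 3.20320 × 10^10 ≈ 1.0841 × 10^11 mm².

1.0841 × 10^11 square millimeters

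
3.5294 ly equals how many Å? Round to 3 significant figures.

1 light-year = 9.46073e+25 Å.
So 3.5294 × 9.46073e+25 ≈ 3.34e+26 Å.

3.34e+26 angstroms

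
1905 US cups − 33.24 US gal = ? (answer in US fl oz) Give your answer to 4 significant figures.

1905 US cup = 15240.0 US fl oz and 33.24 US gal = 4254.72 US fl oz.
15240.0 − 4254.72 ≈ 10990 US fl oz.

10990 US fl oz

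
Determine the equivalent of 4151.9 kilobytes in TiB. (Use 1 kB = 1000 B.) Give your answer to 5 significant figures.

1 kilobyte = 9.09495e-10 TiB.
Then 4151.9 × 9.09495e-10 ≈ 3.7761e-6 TiB.

3.7761e-6 TiB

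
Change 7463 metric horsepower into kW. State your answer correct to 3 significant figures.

5490 kW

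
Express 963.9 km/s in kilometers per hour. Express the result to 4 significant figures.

3.470e+6 kilometers per hour

1 km/s = 3600.00 kilometers per hour.
963.9 × 3600.00 ≈ 3.470e+6 km/h.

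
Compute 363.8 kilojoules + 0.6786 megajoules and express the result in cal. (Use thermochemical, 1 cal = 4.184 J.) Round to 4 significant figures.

249100 calories

363.8 kJ = 86950.3 cal and 0.6786 MJ = 162189 cal.
86950.3 + 162189 ≈ 249100 cal.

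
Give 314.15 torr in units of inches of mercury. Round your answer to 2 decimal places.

12.37 inHg

1 torr = 0.0393701 inHg.
Then 314.15 × 0.0393701 ≈ 12.37 inHg.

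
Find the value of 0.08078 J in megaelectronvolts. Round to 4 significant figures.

1 joule = 6.24151 × 10^12 megaelectronvolts.
Thus 0.08078 × 6.24151 × 10^12 ≈ 5.042 × 10^11 MeV.

5.042 × 10^11 megaelectronvolts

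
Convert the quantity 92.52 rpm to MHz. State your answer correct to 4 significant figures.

1.542 × 10^-6 MHz

1 revolution per minute = 1.66667 × 10^-8 MHz.
92.52 × 1.66667 × 10^-8 ≈ 1.542 × 10^-6 MHz.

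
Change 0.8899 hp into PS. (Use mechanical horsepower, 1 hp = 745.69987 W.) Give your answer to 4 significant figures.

1 horsepower = 1.01387 PS.
So 0.8899 × 1.01387 ≈ 0.9022 PS.

0.9022 PS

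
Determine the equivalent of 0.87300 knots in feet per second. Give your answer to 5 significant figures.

1 knot = 1.68781 feet per second.
0.87300 × 1.68781 ≈ 1.4735 ft/s.

1.4735 feet per second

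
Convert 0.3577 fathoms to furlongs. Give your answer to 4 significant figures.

1 fathom = 0.00909091 furlongs.
Then 0.3577 × 0.00909091 ≈ 0.003252 furlong.

0.003252 furlong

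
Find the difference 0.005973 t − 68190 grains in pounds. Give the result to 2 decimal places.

0.005973 t = 13.1682 lb and 68190 gr = 9.74143 lb.
13.1682 − 9.74143 ≈ 3.43 lb.

3.43 pounds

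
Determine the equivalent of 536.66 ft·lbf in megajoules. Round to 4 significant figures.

0.0007276 megajoules

1 foot-pound = 1.35582e-6 megajoules.
536.66 × 1.35582e-6 ≈ 0.0007276 MJ.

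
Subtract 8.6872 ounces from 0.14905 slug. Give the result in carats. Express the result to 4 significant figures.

0.14905 slug = 10876.1 ct and 8.6872 oz = 1231.39 ct.
10876.1 − 1231.39 ≈ 9645 ct.

9645 ct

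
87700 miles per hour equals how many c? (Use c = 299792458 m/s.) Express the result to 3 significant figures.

1 mile per hour = 1.49116 × 10^-9 c.
Then 87700 × 1.49116 × 10^-9 ≈ 0.000131 c.

0.000131 c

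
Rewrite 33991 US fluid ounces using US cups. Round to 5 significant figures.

4248.9 US cup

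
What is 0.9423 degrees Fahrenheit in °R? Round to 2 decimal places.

460.61 °R

°R = °F + 459.67.
Applying the formula gives 460.61 °R.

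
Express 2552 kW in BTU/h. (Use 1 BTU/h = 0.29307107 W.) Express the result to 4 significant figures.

1 kW = 3412.14 BTU per hour.
2552 × 3412.14 ≈ 8.708e+6 BTU/h.

8.708e+6 BTU/h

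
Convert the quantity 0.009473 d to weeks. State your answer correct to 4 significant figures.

0.001353 wk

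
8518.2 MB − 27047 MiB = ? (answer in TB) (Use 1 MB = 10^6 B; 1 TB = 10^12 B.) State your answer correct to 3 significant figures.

-0.0198 TB

8518.2 MB = 0.00851820 TB and 27047 MiB = 0.0283608 TB.
0.00851820 − 0.0283608 ≈ -0.0198 TB.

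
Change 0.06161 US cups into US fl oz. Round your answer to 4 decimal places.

1 US cup = 8.00000 US fluid ounces.
So 0.06161 × 8.00000 ≈ 0.4929 US fl oz.

0.4929 US fl oz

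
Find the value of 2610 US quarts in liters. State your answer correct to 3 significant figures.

2470 L

1 US quart = 0.946353 liters.
So 2610 × 0.946353 ≈ 2470 L.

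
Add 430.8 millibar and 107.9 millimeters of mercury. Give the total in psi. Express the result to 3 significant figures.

8.33 pounds per square inch

430.8 mbar = 6.24823 psi and 107.9 mmHg = 2.08644 psi.
6.24823 + 2.08644 ≈ 8.33 psi.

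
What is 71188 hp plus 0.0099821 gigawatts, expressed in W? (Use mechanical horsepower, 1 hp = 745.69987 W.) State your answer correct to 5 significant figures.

6.3067e+7 W

71188 hp = 5.30849e+7 W and 0.0099821 GW = 9.98210e+6 W.
5.30849e+7 + 9.98210e+6 ≈ 6.3067e+7 W.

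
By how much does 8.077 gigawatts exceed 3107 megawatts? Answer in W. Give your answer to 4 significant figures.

4.970e+9 watts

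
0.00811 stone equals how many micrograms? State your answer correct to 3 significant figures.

1 st = 6.35029e+9 micrograms.
0.00811 × 6.35029e+9 ≈ 5.15e+7 μg.

5.15e+7 micrograms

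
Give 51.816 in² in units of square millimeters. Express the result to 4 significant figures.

33430 mm²

1 square inch = 645.160 square millimeters.
Thus 51.816 × 645.160 ≈ 33430 mm².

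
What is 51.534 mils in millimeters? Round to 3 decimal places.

1 mil = 0.0254000 mm.
51.534 × 0.0254000 ≈ 1.309 mm.

1.309 mm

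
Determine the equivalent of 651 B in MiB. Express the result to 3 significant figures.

0.000621 MiB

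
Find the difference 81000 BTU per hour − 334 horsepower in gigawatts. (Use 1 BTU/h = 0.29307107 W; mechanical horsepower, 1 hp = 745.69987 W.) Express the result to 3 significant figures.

81000 BTU/h = 2.37388 × 10^-5 GW and 334 hp = 0.000249064 GW.
2.37388 × 10^-5 − 0.000249064 ≈ -0.000225 GW.

-0.000225 GW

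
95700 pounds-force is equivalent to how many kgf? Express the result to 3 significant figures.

1 lbf = 0.453592 kgf.
Thus 95700 × 0.453592 ≈ 43400 kgf.

43400 kgf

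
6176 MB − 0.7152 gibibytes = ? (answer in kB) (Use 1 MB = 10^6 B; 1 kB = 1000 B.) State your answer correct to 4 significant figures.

6176 MB = 6.17600 × 10^6 kB and 0.7152 GiB = 767940 kB.
6.17600 × 10^6 − 767940 ≈ 5.408 × 10^6 kB.

5.408 × 10^6 kilobytes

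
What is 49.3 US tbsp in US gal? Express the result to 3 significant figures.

0.193 US gal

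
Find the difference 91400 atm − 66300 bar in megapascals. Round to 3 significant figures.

2630 MPa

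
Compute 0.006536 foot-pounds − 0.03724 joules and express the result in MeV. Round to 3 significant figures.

-1.77e+11 MeV

0.006536 ft·lbf = 5.53099e+10 MeV and 0.03724 J = 2.32434e+11 MeV.
5.53099e+10 − 2.32434e+11 ≈ -1.77e+11 MeV.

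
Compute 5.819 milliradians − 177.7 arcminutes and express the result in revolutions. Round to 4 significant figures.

-0.007301 rev

5.819 mrad = 0.000926123 rev and 177.7 arcmin = 0.00822685 rev.
0.000926123 − 0.00822685 ≈ -0.007301 rev.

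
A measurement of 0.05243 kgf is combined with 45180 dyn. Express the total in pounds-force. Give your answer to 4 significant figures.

0.05243 kgf = 0.115588 lbf and 45180 dyn = 0.101569 lbf.
0.115588 + 0.101569 ≈ 0.2172 lbf.

0.2172 lbf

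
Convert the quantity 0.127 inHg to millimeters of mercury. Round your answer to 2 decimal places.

3.23 millimeters of mercury

1 inHg = 25.4000 mmHg.
So 0.127 × 25.4000 ≈ 3.23 mmHg.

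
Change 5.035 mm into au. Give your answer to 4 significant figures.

3.366 × 10^-14 au

1 millimeter = 6.68459 × 10^-15 au.
Then 5.035 × 6.68459 × 10^-15 ≈ 3.366 × 10^-14 au.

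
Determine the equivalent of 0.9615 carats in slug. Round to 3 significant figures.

1.32 × 10^-5 slugs

1 carat = 1.37044 × 10^-5 slug.
So 0.9615 × 1.37044 × 10^-5 ≈ 1.32 × 10^-5 slug.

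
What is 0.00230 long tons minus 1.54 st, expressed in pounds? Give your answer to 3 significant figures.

0.00230 long ton = 5.15200 lb and 1.54 st = 21.5600 lb.
5.15200 − 21.5600 ≈ -16.4 lb.

-16.4 pounds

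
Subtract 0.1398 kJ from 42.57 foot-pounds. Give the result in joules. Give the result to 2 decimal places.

-82.08 J

42.57 ft·lbf = 57.7172 J and 0.1398 kJ = 139.800 J.
57.7172 − 139.800 ≈ -82.08 J.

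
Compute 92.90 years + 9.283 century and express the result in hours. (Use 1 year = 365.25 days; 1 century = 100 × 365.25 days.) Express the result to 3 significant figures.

92.90 yr = 814361 h and 9.283 century = 8.13748 × 10^6 h.
814361 + 8.13748 × 10^6 ≈ 8.95 × 10^6 h.

8.95 × 10^6 hours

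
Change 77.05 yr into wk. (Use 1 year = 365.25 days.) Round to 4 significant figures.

4020 wk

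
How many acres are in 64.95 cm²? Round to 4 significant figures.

1.605 × 10^-6 acres

1 cm² = 2.47105 × 10^-8 acre.
Then 64.95 × 2.47105 × 10^-8 ≈ 1.605 × 10^-6 acre.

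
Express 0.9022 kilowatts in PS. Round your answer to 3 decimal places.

1 kilowatt = 1.35962 metric horsepower.
0.9022 × 1.35962 ≈ 1.227 PS.

1.227 PS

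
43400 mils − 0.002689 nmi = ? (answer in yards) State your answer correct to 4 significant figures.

43400 mil = 1.20556 yd and 0.002689 nmi = 5.44622 yd.
1.20556 − 5.44622 ≈ -4.241 yd.

-4.241 yd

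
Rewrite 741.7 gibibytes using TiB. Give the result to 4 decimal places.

1 gibibyte = 0.0009765625 TiB.
So 741.7 × 0.0009765625 ≈ 0.7243 TiB.

0.7243 tebibytes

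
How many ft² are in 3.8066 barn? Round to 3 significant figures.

1 barn = 1.07639 × 10^-27 square feet.
3.8066 × 1.07639 × 10^-27 ≈ 4.10 × 10^-27 ft².

4.10 × 10^-27 square feet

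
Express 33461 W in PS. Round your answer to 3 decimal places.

1 watt = 0.00135962 PS.
So 33461 × 0.00135962 ≈ 45.494 PS.

45.494 PS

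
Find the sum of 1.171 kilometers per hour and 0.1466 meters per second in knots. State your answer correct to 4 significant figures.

0.9173 knots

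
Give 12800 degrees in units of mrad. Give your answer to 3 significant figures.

1 degree = 17.4533 milliradians.
12800 × 17.4533 ≈ 223000 mrad.

223000 mrad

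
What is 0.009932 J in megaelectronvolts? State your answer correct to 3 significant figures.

6.20e+10 MeV

1 J = 6.24151e+12 MeV.
Thus 0.009932 × 6.24151e+12 ≈ 6.20e+10 MeV.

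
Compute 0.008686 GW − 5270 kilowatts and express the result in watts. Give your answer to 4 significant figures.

3.416 × 10^6 W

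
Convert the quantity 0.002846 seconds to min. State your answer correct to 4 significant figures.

4.743 × 10^-5 min

1 second = 0.0166667 minutes.
So 0.002846 × 0.0166667 ≈ 4.743 × 10^-5 min.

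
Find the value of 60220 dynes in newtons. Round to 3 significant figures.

0.602 N

1 dyne = 1.00000 × 10^-5 newtons.
60220 × 1.00000 × 10^-5 ≈ 0.602 N.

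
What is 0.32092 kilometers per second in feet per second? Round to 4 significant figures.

1053 ft/s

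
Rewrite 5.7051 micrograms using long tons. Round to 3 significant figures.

5.61 × 10^-12 long ton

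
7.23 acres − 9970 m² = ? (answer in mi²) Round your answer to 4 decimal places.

7.23 acre = 0.0112969 mi² and 9970 m² = 0.00384944 mi².
0.0112969 − 0.00384944 ≈ 0.0074 mi².

0.0074 square miles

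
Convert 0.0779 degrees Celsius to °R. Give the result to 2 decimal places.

491.81 °R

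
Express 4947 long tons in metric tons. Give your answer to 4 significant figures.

5026 t

1 long ton = 1.01605 t.
4947 × 1.01605 ≈ 5026 t.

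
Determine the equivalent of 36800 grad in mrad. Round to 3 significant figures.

1 gradian = 15.7080 mrad.
So 36800 × 15.7080 ≈ 578000 mrad.

578000 milliradians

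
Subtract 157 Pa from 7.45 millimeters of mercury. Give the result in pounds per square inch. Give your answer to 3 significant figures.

0.121 psi

7.45 mmHg = 0.144059 psi and 157 Pa = 0.0227709 psi.
0.144059 − 0.0227709 ≈ 0.121 psi.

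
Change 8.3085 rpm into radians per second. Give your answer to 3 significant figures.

1 rpm = 0.104720 radians per second.
So 8.3085 × 0.104720 ≈ 0.870 rad/s.

0.870 radians per second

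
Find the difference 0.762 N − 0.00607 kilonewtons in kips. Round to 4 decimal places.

0.762 N = 0.000171304 kip and 0.00607 kN = 0.00136459 kip.
0.000171304 − 0.00136459 ≈ -0.0012 kip.

-0.0012 kip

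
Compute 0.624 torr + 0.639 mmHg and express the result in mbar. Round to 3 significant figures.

1.68 millibar

0.624 torr = 0.831932 mbar and 0.639 mmHg = 0.851930 mbar.
0.831932 + 0.851930 ≈ 1.68 mbar.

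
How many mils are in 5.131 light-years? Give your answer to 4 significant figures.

1.911 × 10^21 mils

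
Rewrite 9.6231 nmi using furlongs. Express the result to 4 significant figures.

88.59 furlongs

1 nmi = 9.20624 furlongs.
Then 9.6231 × 9.20624 ≈ 88.59 furlong.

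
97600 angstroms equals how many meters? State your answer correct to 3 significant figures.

1 Å = 1.00000 × 10^-10 m.
Thus 97600 × 1.00000 × 10^-10 ≈ 9.76 × 10^-6 m.

9.76 × 10^-6 meters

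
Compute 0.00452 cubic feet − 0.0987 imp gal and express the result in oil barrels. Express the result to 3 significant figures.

-0.00202 oil barrels

0.00452 ft³ = 0.000805046 bbl and 0.0987 imp gal = 0.00282223 bbl.
0.000805046 − 0.00282223 ≈ -0.00202 bbl.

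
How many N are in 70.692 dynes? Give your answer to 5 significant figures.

1 dyne = 1.00000 × 10^-5 N.
Then 70.692 × 1.00000 × 10^-5 ≈ 0.00070692 N.

0.00070692 newtons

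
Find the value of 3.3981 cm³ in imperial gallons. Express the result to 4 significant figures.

1 cubic centimeter = 0.000219969 imp gal.
3.3981 × 0.000219969 ≈ 0.0007475 imp gal.

0.0007475 imp gal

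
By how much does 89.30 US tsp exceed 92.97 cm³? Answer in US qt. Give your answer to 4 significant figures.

89.30 US tsp = 0.465104 US qt and 92.97 cm³ = 0.0982403 US qt.
0.465104 − 0.0982403 ≈ 0.3669 US qt.

0.3669 US qt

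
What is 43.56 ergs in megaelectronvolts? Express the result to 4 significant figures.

2.719e+7 megaelectronvolts

1 erg = 624151 megaelectronvolts.
So 43.56 × 624151 ≈ 2.719e+7 MeV.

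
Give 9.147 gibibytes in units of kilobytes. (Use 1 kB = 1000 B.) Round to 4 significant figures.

1 gibibyte = 1073742 kilobytes.
Thus 9.147 × 1073742 ≈ 9.822 × 10^6 kB.

9.822 × 10^6 kilobytes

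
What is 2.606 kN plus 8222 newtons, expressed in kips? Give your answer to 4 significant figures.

2.606 kN = 0.585852 kip and 8222 N = 1.84838 kip.
0.585852 + 1.84838 ≈ 2.434 kip.

2.434 kip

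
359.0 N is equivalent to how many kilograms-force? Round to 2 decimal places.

1 newton = 0.101972 kilograms-force.
Then 359.0 × 0.101972 ≈ 36.61 kgf.

36.61 kgf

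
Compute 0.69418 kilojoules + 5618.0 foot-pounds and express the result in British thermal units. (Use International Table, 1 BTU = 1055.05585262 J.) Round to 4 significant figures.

0.69418 kJ = 0.657956 BTU and 5618.0 ft·lbf = 7.21951 BTU.
0.657956 + 7.21951 ≈ 7.877 BTU.

7.877 BTU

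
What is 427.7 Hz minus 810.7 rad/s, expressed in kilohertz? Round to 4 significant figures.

0.2987 kHz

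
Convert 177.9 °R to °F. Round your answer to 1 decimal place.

°R = °F + 459.67.
Applying the formula gives -281.8 °F.

-281.8 °F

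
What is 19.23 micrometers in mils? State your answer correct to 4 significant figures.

0.7571 mil

1 micrometer = 0.0393701 mil.
Thus 19.23 × 0.0393701 ≈ 0.7571 mil.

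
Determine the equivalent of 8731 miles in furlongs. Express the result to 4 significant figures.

1 mi = 8.00000 furlongs.
8731 × 8.00000 ≈ 69850 furlong.

69850 furlong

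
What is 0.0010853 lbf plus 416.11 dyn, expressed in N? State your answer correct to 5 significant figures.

0.0010853 lbf = 0.004827655 N and 416.11 dyn = 0.004161100 N.
0.004827655 + 0.004161100 ≈ 0.0089888 N.

0.0089888 N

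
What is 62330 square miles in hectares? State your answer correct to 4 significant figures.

1 mi² = 258.999 hectares.
62330 × 258.999 ≈ 1.614 × 10^7 ha.

1.614 × 10^7 ha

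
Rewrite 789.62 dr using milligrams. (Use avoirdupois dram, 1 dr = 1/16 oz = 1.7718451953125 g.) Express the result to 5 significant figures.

1 dram = 1771.85 mg.
Thus 789.62 × 1771.85 ≈ 1.3991 × 10^6 mg.

1.3991 × 10^6 mg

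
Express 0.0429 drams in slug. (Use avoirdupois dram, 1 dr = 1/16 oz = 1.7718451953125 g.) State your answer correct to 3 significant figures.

1 dr = 0.000121410 slugs.
Then 0.0429 × 0.000121410 ≈ 5.21e-6 slug.

5.21e-6 slug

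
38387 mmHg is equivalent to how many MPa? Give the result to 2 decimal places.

5.12 MPa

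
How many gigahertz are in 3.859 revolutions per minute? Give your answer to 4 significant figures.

6.432e-11 GHz

1 revolution per minute = 1.66667e-11 GHz.
Then 3.859 × 1.66667e-11 ≈ 6.432e-11 GHz.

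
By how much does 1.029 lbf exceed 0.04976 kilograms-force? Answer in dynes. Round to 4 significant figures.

408900 dyn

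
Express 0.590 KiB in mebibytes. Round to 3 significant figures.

1 KiB = 0.0009765625 MiB.
Thus 0.590 × 0.0009765625 ≈ 0.000576 MiB.

0.000576 MiB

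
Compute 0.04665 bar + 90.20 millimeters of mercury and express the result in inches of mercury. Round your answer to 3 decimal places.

0.04665 bar = 1.37757 inHg and 90.20 mmHg = 3.55118 inHg.
1.37757 + 3.55118 ≈ 4.929 inHg.

4.929 inches of mercury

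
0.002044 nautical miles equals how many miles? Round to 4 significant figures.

0.002352 mi

1 nautical mile = 1.15078 mi.
0.002044 × 1.15078 ≈ 0.002352 mi.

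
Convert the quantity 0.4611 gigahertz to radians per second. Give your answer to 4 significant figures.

1 GHz = 6.28319e+9 rad/s.
0.4611 × 6.28319e+9 ≈ 2.897e+9 rad/s.

2.897e+9 radians per second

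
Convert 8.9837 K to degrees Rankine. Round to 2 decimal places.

16.17 °R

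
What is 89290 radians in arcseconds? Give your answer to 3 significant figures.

1 radian = 206265 arcseconds.
Thus 89290 × 206265 ≈ 1.84 × 10^10 arcsec.

1.84 × 10^10 arcsec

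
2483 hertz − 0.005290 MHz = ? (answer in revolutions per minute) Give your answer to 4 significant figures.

-168400 rpm

2483 Hz = 148980 rpm and 0.005290 MHz = 317400 rpm.
148980 − 317400 ≈ -168400 rpm.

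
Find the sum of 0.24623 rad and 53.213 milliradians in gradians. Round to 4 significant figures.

0.24623 rad = 15.6755 grad and 53.213 mrad = 3.38764 grad.
15.6755 + 3.38764 ≈ 19.06 grad.

19.06 gradians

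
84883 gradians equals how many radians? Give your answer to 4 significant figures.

1 grad = 0.0157080 rad.
So 84883 × 0.0157080 ≈ 1333 rad.

1333 rad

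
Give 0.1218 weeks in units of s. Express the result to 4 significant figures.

73660 seconds

1 week = 604800 s.
0.1218 × 604800 ≈ 73660 s.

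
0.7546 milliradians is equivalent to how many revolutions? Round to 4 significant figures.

0.0001201 revolutions

1 mrad = 0.000159155 revolutions.
So 0.7546 × 0.000159155 ≈ 0.0001201 rev.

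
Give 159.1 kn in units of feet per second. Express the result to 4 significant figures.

268.5 ft/s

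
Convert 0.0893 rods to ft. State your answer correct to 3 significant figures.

1 rod = 16.5000 ft.
So 0.0893 × 16.5000 ≈ 1.47 ft.

1.47 feet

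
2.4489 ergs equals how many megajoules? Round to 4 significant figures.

1 erg = 1.00000 × 10^-13 megajoules.
So 2.4489 × 1.00000 × 10^-13 ≈ 2.449 × 10^-13 MJ.

2.449 × 10^-13 MJ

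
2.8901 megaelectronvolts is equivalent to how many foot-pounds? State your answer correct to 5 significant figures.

3.4152 × 10^-13 ft·lbf

1 megaelectronvolt = 1.18170 × 10^-13 ft·lbf.
So 2.8901 × 1.18170 × 10^-13 ≈ 3.4152 × 10^-13 ft·lbf.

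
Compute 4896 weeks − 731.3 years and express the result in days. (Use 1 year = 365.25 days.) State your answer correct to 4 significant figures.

-232800 days

4896 wk = 34272.0 d and 731.3 yr = 267107 d.
34272.0 − 267107 ≈ -232800 d.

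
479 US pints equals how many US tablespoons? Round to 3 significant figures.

1 US pint = 32.0000 US tablespoons.
479 × 32.0000 ≈ 15300 US tbsp.

15300 US tbsp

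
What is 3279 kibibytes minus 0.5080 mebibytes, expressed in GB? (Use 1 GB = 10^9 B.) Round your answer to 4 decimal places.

0.0028 GB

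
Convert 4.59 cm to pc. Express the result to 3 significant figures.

1 centimeter = 3.24078 × 10^-19 parsecs.
Thus 4.59 × 3.24078 × 10^-19 ≈ 1.49 × 10^-18 pc.

1.49 × 10^-18 parsecs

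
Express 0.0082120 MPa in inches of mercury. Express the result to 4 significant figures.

1 megapascal = 295.300 inHg.
0.0082120 × 295.300 ≈ 2.425 inHg.

2.425 inHg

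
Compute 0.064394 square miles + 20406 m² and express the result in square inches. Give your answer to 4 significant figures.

0.064394 mi² = 2.58509 × 10^8 in² and 20406 m² = 3.16294 × 10^7 in².
2.58509 × 10^8 + 3.16294 × 10^7 ≈ 2.901 × 10^8 in².

2.901 × 10^8 in²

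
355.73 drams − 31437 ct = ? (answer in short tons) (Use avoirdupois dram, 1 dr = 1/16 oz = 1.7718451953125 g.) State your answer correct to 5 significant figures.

-0.0062359 short ton

355.73 dr = 0.000694785 short ton and 31437 ct = 0.00693067 short ton.
0.000694785 − 0.00693067 ≈ -0.0062359 short ton.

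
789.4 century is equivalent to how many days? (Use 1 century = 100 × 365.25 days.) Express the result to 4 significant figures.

2.883e+7 d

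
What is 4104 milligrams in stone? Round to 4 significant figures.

0.0006463 stone

1 mg = 1.57473e-7 st.
4104 × 1.57473e-7 ≈ 0.0006463 st.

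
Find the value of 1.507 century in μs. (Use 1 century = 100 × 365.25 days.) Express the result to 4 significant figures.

4.756e+15 microseconds

1 century = 3.15576e+15 μs.
Then 1.507 × 3.15576e+15 ≈ 4.756e+15 μs.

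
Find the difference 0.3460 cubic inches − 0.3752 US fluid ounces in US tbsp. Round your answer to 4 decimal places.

-0.3670 US tablespoons

0.3460 in³ = 0.383446 US tbsp and 0.3752 US fl oz = 0.750400 US tbsp.
0.383446 − 0.750400 ≈ -0.3670 US tbsp.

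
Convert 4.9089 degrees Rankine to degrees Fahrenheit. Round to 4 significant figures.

-454.8 °F

°R = °F + 459.67.
Applying the formula gives -454.8 °F.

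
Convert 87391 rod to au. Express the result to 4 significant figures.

1 rod = 3.36181e-11 au.
So 87391 × 3.36181e-11 ≈ 2.938e-6 au.

2.938e-6 au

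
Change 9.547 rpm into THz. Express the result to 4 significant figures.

1.591e-13 terahertz

1 rpm = 1.66667e-14 terahertz.
Then 9.547 × 1.66667e-14 ≈ 1.591e-13 THz.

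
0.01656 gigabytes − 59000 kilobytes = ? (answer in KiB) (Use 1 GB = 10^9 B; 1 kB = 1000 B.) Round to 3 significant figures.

0.01656 GB = 16171.9 KiB and 59000 kB = 57617.2 KiB.
16171.9 − 57617.2 ≈ -41400 KiB.

-41400 kibibytes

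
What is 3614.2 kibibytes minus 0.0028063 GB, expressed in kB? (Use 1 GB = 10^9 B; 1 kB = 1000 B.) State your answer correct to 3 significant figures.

895 kilobytes

3614.2 KiB = 3700.94 kB and 0.0028063 GB = 2806.30 kB.
3700.94 − 2806.30 ≈ 895 kB.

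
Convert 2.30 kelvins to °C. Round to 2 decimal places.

K = °C + 273.15.
Applying the formula gives -270.85 °C.

-270.85 °C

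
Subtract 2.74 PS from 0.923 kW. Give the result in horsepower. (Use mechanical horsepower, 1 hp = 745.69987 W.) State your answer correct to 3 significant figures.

-1.46 hp

0.923 kW = 1.23776 hp and 2.74 PS = 2.70252 hp.
1.23776 − 2.70252 ≈ -1.46 hp.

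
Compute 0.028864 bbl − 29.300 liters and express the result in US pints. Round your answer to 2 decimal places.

-52.22 US pt

0.028864 bbl = 9.69830 US pt and 29.300 L = 61.9219 US pt.
9.69830 − 61.9219 ≈ -52.22 US pt.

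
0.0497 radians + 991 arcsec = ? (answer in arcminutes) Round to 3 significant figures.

187 arcmin

0.0497 rad = 170.856 arcmin and 991 arcsec = 16.5167 arcmin.
170.856 + 16.5167 ≈ 187 arcmin.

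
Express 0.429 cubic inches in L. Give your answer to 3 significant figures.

1 in³ = 0.0163871 liters.
Then 0.429 × 0.0163871 ≈ 0.00703 L.

0.00703 liters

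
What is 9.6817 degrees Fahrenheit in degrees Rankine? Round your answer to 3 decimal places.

469.352 °R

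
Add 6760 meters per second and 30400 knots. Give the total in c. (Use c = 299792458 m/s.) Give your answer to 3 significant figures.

7.47e-5 c

6760 m/s = 2.25489e-5 c and 30400 kn = 5.21665e-5 c.
2.25489e-5 + 5.21665e-5 ≈ 7.47e-5 c.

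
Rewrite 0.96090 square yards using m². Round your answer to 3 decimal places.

0.803 m²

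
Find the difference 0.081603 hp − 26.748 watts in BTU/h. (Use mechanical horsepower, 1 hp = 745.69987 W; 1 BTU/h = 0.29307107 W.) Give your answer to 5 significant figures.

116.37 BTU/h

0.081603 hp = 207.6334 BTU/h and 26.748 W = 91.26796 BTU/h.
207.6334 − 91.26796 ≈ 116.37 BTU/h.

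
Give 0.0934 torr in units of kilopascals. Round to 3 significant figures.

1 torr = 0.133322 kilopascals.
Thus 0.0934 × 0.133322 ≈ 0.0125 kPa.

0.0125 kPa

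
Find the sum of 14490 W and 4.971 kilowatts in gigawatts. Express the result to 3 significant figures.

14490 W = 1.44900 × 10^-5 GW and 4.971 kW = 4.97100 × 10^-6 GW.
1.44900 × 10^-5 + 4.97100 × 10^-6 ≈ 1.95 × 10^-5 GW.

1.95 × 10^-5 gigawatts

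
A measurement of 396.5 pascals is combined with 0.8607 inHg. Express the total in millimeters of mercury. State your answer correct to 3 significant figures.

24.8 millimeters of mercury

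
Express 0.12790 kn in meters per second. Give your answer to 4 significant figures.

0.06580 meters per second

1 knot = 0.514444 m/s.
0.12790 × 0.514444 ≈ 0.06580 m/s.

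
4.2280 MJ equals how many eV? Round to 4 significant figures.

2.639 × 10^25 eV

1 megajoule = 6.24151 × 10^24 electronvolts.
Thus 4.2280 × 6.24151 × 10^24 ≈ 2.639 × 10^25 eV.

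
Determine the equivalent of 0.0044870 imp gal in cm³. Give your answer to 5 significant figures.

1 imp gal = 4546.09 cm³.
So 0.0044870 × 4546.09 ≈ 20.398 cm³.

20.398 cm³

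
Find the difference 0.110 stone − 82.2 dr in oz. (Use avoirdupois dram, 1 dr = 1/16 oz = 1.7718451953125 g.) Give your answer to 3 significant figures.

19.5 ounces

0.110 st = 24.6400 oz and 82.2 dr = 5.13750 oz.
24.6400 − 5.13750 ≈ 19.5 oz.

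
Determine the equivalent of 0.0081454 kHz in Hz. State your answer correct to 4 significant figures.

8.145 Hz

1 kHz = 1000.00 Hz.
0.0081454 × 1000.00 ≈ 8.145 Hz.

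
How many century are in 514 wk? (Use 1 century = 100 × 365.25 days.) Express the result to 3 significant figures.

0.0985 centuries

1 wk = 0.000191650 century.
Thus 514 × 0.000191650 ≈ 0.0985 century.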